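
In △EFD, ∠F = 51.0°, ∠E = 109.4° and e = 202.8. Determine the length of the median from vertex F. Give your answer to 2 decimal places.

m_F ≈ 127.22

The third angle is ∠D = 180° − ∠E − ∠F = 19.60°.
Law of sines: f = e·sin F/sin E ≈ 167.09.
Law of sines: d = e·sin D/sin E ≈ 72.125.
Median from F: ½√(2·d² + 2·e² − f²) ≈ 127.22.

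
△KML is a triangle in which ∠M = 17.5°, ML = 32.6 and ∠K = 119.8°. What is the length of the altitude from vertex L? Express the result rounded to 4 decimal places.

The third angle is ∠L = 180° − ∠K − ∠M = 42.70°.
Law of sines: LK = ML·sin M/sin K ≈ 11.297.
Law of sines: KM = ML·sin L/sin K ≈ 25.477.
Area = ½·ML·LK·sin L ≈ 124.88.
The altitude from L has length 2·area/KM ≈ 9.803.

9.8030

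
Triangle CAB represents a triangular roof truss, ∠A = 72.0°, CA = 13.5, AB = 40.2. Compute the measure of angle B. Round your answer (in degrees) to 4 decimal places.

By the law of cosines, BC² = CA² + AB² − 2·CA·AB·cos A = 1462.9, so BC ≈ 38.248.
Law of cosines again: cos B = (AB² + BC² − CA²)/(2·AB·BC) ≈ 0.94197, so ∠B ≈ 19.61°.

∠B ≈ 19.6144°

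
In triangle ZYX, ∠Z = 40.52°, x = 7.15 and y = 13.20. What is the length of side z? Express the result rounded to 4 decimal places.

9.0483

By the law of cosines, z² = y² + x² − 2·y·x·cos Z = 81.871, so z ≈ 9.0483.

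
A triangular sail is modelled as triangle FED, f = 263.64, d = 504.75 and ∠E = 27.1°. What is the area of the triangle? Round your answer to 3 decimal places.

Area = ½·d·f·sin E ≈ 30310.

30310.202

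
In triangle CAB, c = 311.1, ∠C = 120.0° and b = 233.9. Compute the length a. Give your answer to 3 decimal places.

Law of sines: sin B = b·sin C/c ≈ 0.65112.
Since c ≥ b, only the acute value applies: ∠B ≈ 40.63°.
Then ∠A = 180° − ∠C − ∠B ≈ 19.37°.
Law of sines gives a = c·sin A/sin C ≈ 119.17.

119.167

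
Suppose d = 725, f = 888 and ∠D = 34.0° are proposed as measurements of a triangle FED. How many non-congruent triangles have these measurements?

f·sin D = 888·sin(34.0°) ≈ 496.6.
Since f sin D < d < f (496.6 < 725 < 888), two triangles exist.

2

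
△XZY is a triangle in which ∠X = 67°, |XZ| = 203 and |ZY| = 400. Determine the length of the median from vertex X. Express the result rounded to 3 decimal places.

272.661

Law of sines: sin Y = |XZ|·sin X/|ZY| ≈ 0.46716.
Since |ZY| ≥ |XZ|, only the acute value applies: ∠Y ≈ 27.85°.
Then ∠Z = 180° − ∠X − ∠Y ≈ 85.15°.
Law of sines gives |YX| = |ZY|·sin Z/sin X ≈ 432.99.
Median from X: ½√(2·|YX|² + 2·|XZ|² − |ZY|²) ≈ 272.66.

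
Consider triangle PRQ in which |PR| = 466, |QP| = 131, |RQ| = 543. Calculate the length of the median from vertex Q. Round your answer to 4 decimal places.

Median from Q: ½√(2·|RQ|² + 2·|QP|² − |PR|²) ≈ 318.93.

318.9295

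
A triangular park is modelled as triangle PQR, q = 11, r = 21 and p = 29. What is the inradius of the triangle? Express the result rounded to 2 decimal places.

3.02

Semiperimeter s = (29 + 11 + 21)/2 = 30.5.
Heron's formula: area = √(30.5·1.5·19.5·9.5) ≈ 92.061.
Inradius = area/s = 92.061/30.5 ≈ 3.0184.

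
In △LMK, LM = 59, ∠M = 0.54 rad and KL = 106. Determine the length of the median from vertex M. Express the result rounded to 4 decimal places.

Law of sines: sin K = LM·sin M/KL ≈ 0.28617.
Since KL ≥ LM, only the acute value applies: ∠K ≈ 0.290 rad.
Then ∠L = π − ∠M − ∠K ≈ 2.311 rad.
Law of sines gives MK = KL·sin L/sin M ≈ 152.17.
Median from M: ½√(2·LM² + 2·MK² − KL²) ≈ 102.52.

m_M ≈ 102.5165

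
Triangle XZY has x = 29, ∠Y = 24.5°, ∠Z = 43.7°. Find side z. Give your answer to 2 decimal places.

The third angle is ∠X = 180° − ∠Z − ∠Y = 111.80°.
Law of sines: z = x·sin Z/sin X ≈ 21.579.

21.58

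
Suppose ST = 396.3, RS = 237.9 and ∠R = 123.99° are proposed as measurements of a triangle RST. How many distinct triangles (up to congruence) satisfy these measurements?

RS·sin R = 237.9·sin(123.99°) ≈ 197.3.
Since ∠R is not acute, a triangle exists only if ST > RS; here ST > RS, so there is exactly one triangle.

1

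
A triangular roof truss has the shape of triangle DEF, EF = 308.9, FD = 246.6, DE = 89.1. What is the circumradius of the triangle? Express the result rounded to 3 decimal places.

By the law of cosines, cos D = (FD² + DE² − EF²) / (2·FD·DE) ≈ -0.60688, so ∠D ≈ 127.36°.
Circumradius = EF/(2 sin D) ≈ 194.33.

R ≈ 194.327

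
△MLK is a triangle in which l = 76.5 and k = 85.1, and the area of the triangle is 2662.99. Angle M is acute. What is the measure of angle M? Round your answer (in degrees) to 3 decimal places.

From area = ½·l·k·sin M, we get sin M = 2·area/(l·k) ≈ 0.81810.
Taking the acute solution, ∠M ≈ 54.90°.

54.895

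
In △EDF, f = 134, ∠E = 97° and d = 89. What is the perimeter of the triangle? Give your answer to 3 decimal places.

perimeter ≈ 392.658

By the law of cosines, e² = d² + f² − 2·d·f·cos E = 28784, so e ≈ 169.66.
Semiperimeter s = (169.66+89+134)/2 = 196.33.
Perimeter = 169.66 + 89 + 134 = 392.66.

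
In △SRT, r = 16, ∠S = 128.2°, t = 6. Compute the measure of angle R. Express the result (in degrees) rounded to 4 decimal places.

By the law of cosines, s² = r² + t² − 2·r·t·cos S = 410.73, so s ≈ 20.267.
Law of cosines again: cos R = (t² + s² − r²)/(2·t·s) ≈ 0.78427, so ∠R ≈ 38.35°.

38.3465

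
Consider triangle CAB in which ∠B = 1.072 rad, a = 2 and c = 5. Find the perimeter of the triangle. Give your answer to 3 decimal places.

11.408

By the law of cosines, b² = c² + a² − 2·c·a·cos B = 19.433, so b ≈ 4.4082.
Semiperimeter s = (5+2+4.4082)/2 = 5.7041.
Perimeter = 5 + 2 + 4.4082 = 11.408.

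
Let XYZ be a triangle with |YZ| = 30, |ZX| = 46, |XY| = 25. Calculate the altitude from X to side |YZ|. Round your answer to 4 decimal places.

Semiperimeter s = (30 + 46 + 25)/2 = 50.5.
Heron's formula: area = √(50.5·20.5·4.5·25.5) ≈ 344.67.
The altitude from X has length 2·area/|YZ| ≈ 22.978.

h_X ≈ 22.9778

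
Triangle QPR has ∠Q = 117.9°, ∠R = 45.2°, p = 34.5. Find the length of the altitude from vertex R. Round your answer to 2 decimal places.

The third angle is ∠P = 180° − ∠R − ∠Q = 16.90°.
Law of sines: q = p·sin Q/sin P ≈ 104.88.
Law of sines: r = p·sin R/sin P ≈ 84.211.
Area = ½·p·q·sin R ≈ 1283.8.
The altitude from R has length 2·area/r ≈ 30.49.

h_R ≈ 30.49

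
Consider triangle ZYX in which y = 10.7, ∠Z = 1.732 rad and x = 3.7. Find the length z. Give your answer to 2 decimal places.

11.87

By the law of cosines, z² = y² + x² − 2·y·x·cos Z = 140.89, so z ≈ 11.87.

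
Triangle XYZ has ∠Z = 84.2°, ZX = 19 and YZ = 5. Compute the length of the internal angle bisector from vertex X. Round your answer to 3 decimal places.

t_X ≈ 18.911

By the law of cosines, XY² = YZ² + ZX² − 2·YZ·ZX·cos Z = 366.8, so XY ≈ 19.152.
Law of cosines again: cos X = (ZX² + XY² − YZ²)/(2·ZX·XY) ≈ 0.96568, so ∠X ≈ 15.05°.
The bisector from X has length 2·ZX·XY·cos(∠X/2)/(ZX+XY) ≈ 18.911.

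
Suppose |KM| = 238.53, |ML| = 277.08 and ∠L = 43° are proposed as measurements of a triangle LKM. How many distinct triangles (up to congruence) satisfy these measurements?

2

|ML|·sin L = 277.08·sin(43°) ≈ 189.
Since |ML| sin L < |KM| < |ML| (189 < 238.53 < 277.08), two triangles exist.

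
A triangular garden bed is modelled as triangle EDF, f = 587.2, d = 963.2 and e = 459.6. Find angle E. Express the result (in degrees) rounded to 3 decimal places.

By the law of cosines, cos E = (d² + f² − e²) / (2·d·f) ≈ 0.93824, so ∠E ≈ 20.24°.

∠E ≈ 20.241°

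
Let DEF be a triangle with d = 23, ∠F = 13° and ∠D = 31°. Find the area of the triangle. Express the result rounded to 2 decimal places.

The third angle is ∠E = 180° − ∠F − ∠D = 136.00°.
Law of sines: e = d·sin E/sin D ≈ 31.021.
Law of sines: f = d·sin F/sin D ≈ 10.046.
Area = ½·d·e·sin F ≈ 80.25.

area ≈ 80.25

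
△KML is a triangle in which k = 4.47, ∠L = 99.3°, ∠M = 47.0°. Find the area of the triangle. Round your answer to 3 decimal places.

area ≈ 12.996

The third angle is ∠K = 180° − ∠M − ∠L = 33.70°.
Law of sines: m = k·sin M/sin K ≈ 5.892.
Law of sines: l = k·sin L/sin K ≈ 7.9504.
Area = ½·k·m·sin L ≈ 12.996.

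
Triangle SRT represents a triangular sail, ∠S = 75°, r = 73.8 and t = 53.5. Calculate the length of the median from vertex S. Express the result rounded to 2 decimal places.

m_S ≈ 50.87

By the law of cosines, s² = r² + t² − 2·r·t·cos S = 6264.9, so s ≈ 79.151.
Median from S: ½√(2·r² + 2·t² − s²) ≈ 50.874.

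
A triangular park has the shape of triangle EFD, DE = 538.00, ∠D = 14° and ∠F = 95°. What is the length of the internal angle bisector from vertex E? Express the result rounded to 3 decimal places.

t_E ≈ 171.164

The third angle is ∠E = 180° − ∠F − ∠D = 71.00°.
Law of sines: FD = DE·sin E/sin F ≈ 510.63.
Law of sines: EF = DE·sin D/sin F ≈ 130.65.
The bisector from E has length 2·DE·EF·cos(∠E/2)/(DE+EF) ≈ 171.16.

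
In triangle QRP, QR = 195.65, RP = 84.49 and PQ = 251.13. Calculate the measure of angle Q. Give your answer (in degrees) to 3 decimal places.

∠Q ≈ 16.528°

By the law of cosines, cos Q = (PQ² + QR² − RP²) / (2·PQ·QR) ≈ 0.95868, so ∠Q ≈ 16.53°.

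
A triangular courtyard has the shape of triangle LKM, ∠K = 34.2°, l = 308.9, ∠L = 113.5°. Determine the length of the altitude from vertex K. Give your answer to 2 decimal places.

165.06

The third angle is ∠M = 180° − ∠L − ∠K = 32.30°.
Law of sines: k = l·sin K/sin L ≈ 189.33.
Law of sines: m = l·sin M/sin L ≈ 179.99.
Area = ½·l·k·sin M ≈ 15626.
The altitude from K has length 2·area/k ≈ 165.06.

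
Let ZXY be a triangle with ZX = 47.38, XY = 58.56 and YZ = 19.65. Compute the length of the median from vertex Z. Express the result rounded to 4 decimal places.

m_Z ≈ 21.4050

Median from Z: ½√(2·YZ² + 2·ZX² − XY²) ≈ 21.405.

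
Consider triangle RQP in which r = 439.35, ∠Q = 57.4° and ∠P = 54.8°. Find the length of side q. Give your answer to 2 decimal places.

The third angle is ∠R = 180° − ∠Q − ∠P = 67.80°.
Law of sines: q = r·sin Q/sin R ≈ 399.77.

399.77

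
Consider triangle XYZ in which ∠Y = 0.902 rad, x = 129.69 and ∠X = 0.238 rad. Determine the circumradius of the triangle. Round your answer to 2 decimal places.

275.05

The third angle is ∠Z = π − ∠X − ∠Y = 2.002 rad.
Law of sines: y = x·sin Y/sin X ≈ 431.59.
Law of sines: z = x·sin Z/sin X ≈ 499.83.
Circumradius = x/(2 sin X) ≈ 275.05.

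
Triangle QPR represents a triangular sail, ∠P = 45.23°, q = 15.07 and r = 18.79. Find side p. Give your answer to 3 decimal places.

By the law of cosines, p² = r² + q² − 2·r·q·cos P = 181.32, so p ≈ 13.466.

13.466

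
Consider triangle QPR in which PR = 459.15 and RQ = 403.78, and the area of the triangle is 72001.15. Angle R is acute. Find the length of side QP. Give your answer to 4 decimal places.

From area = ½·PR·RQ·sin R, we get sin R = 2·area/(PR·RQ) ≈ 0.77673.
Taking the acute solution, ∠R ≈ 50.96°.
Law of cosines then gives QP ≈ 374.59.

374.5934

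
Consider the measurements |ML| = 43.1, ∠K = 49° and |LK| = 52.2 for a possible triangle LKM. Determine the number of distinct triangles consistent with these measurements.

2

|LK|·sin K = 52.2·sin(49°) ≈ 39.4.
Since |LK| sin K < |ML| < |LK| (39.4 < 43.1 < 52.2), two triangles exist.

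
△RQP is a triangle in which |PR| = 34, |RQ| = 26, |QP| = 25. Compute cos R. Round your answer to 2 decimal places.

By the law of cosines, cos R = (|PR|² + |RQ|² − |QP|²) / (2·|PR|·|RQ|) ≈ 0.68269, so ∠R ≈ 46.95°.

cos R ≈ 0.68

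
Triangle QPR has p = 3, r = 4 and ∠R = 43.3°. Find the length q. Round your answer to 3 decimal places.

Law of sines: sin P = p·sin R/r ≈ 0.51436.
Since r ≥ p, only the acute value applies: ∠P ≈ 30.95°.
Then ∠Q = 180° − ∠R − ∠P ≈ 105.75°.
Law of sines gives q = r·sin Q/sin R ≈ 5.6136.

5.614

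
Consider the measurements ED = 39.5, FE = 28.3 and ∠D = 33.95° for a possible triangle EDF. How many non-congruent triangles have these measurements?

ED·sin D = 39.5·sin(33.95°) ≈ 22.06.
Since ED sin D < FE < ED (22.06 < 28.3 < 39.5), two triangles exist.

2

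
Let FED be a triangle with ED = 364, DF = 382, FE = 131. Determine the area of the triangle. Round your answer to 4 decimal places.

Semiperimeter s = (364 + 382 + 131)/2 = 438.5.
Heron's formula: area = √(438.5·74.5·56.5·307.5) ≈ 23824.

23823.7278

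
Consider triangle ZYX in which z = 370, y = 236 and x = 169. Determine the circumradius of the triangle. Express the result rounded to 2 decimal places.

R ≈ 246.24

By the law of cosines, cos Z = (y² + x² − z²) / (2·y·x) ≈ -0.65995, so ∠Z ≈ 131.30°.
Circumradius = z/(2 sin Z) ≈ 246.24.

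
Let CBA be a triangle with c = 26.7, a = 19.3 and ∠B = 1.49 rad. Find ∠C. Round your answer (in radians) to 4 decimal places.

0.9985

By the law of cosines, b² = a² + c² − 2·a·c·cos B = 1002.2, so b ≈ 31.658.
Law of cosines again: cos C = (b² + a² − c²)/(2·b·a) ≈ 0.54158, so ∠C ≈ 0.998 rad.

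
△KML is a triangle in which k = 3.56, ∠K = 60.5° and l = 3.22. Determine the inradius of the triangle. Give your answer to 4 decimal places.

1.0033

Law of sines: sin L = l·sin K/k ≈ 0.78723.
Since k ≥ l, only the acute value applies: ∠L ≈ 51.93°.
Then ∠M = 180° − ∠K − ∠L ≈ 67.57°.
Law of sines gives m = k·sin M/sin K ≈ 3.7809.
Area = ½·k·l·sin M ≈ 5.2981.
Semiperimeter s = (3.56+3.7809+3.22)/2 = 5.2805.
Inradius = area/s = 5.2981/5.2805 ≈ 1.0033.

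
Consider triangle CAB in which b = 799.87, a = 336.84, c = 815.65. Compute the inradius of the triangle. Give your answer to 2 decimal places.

r ≈ 136.15

Semiperimeter s = (815.65 + 336.84 + 799.87)/2 = 976.18.
Heron's formula: area = √(976.18·160.53·639.34·176.31) ≈ 1.3291e+05.
Inradius = area/s = 1.3291e+05/976.18 ≈ 136.15.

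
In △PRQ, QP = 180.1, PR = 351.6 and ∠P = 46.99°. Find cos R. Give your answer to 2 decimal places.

By the law of cosines, RQ² = QP² + PR² − 2·QP·PR·cos P = 69670, so RQ ≈ 263.95.
Law of cosines again: cos R = (PR² + RQ² − QP²)/(2·PR·RQ) ≈ 0.86664, so ∠R ≈ 29.93°.

0.87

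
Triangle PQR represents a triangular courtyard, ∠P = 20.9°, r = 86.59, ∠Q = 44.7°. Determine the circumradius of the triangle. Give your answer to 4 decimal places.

The third angle is ∠R = 180° − ∠P − ∠Q = 114.40°.
Law of sines: p = r·sin P/sin R ≈ 33.92.
Law of sines: q = r·sin Q/sin R ≈ 66.88.
Circumradius = r/(2 sin R) ≈ 47.541.

47.5412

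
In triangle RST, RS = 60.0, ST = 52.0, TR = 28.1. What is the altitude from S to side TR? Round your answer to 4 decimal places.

h_S ≈ 51.9655

Semiperimeter s = (52 + 28.1 + 60)/2 = 70.05.
Heron's formula: area = √(70.05·18.05·41.95·10.05) ≈ 730.12.
The altitude from S has length 2·area/TR ≈ 51.966.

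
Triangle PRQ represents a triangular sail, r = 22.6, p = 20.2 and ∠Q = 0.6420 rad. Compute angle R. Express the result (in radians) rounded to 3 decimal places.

1.417

By the law of cosines, q² = p² + r² − 2·p·r·cos Q = 187.55, so q ≈ 13.695.
Law of cosines again: cos R = (q² + p² − r²)/(2·q·p) ≈ 0.15332, so ∠R ≈ 1.4169 rad.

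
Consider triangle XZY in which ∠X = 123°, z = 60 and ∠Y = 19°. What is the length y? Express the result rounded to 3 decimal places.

31.729

The third angle is ∠Z = 180° − ∠Y − ∠X = 38.00°.
Law of sines: y = z·sin Y/sin Z ≈ 31.729.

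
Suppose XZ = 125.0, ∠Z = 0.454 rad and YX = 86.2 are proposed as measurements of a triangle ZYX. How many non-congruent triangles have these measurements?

XZ·sin Z = 125.0·sin(0.454 rad) ≈ 54.82.
Since XZ sin Z < YX < XZ (54.82 < 86.2 < 125.0), two triangles exist.

2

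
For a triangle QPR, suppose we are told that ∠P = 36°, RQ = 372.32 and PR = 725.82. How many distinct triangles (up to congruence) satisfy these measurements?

PR·sin P = 725.82·sin(36°) ≈ 426.6.
Since RQ = 372.32 < 426.6 = PR sin P, no triangle exists.

0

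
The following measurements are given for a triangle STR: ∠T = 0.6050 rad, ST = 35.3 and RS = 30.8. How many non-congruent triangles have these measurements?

2

ST·sin T = 35.3·sin(0.6050 rad) ≈ 20.08.
Since ST sin T < RS < ST (20.08 < 30.8 < 35.3), two triangles exist.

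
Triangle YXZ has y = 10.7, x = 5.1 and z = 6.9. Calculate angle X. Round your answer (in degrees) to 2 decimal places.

By the law of cosines, cos X = (z² + y² − x²) / (2·z·y) ≈ 0.92164, so ∠X ≈ 22.83°.

∠X ≈ 22.83°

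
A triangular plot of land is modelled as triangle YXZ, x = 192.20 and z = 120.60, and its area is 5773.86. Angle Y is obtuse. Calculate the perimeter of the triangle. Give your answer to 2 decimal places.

From area = ½·x·z·sin Y, we get sin Y = 2·area/(x·z) ≈ 0.49819.
Taking the obtuse solution, ∠Y ≈ 2.620 rad.
Law of cosines then gives y ≈ 302.79.
Perimeter = 302.79 + 192.2 + 120.6 = 615.59.

perimeter ≈ 615.59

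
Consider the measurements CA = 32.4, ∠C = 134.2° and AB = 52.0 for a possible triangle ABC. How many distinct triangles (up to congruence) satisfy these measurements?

1

CA·sin C = 32.4·sin(134.2°) ≈ 23.23.
Since ∠C is not acute, a triangle exists only if AB > CA; here AB > CA, so there is exactly one triangle.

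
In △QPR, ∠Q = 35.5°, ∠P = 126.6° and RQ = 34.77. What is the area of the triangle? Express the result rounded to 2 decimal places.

area ≈ 134.39

The third angle is ∠R = 180° − ∠Q − ∠P = 17.90°.
Law of sines: PR = RQ·sin Q/sin P ≈ 25.15.
Law of sines: QP = RQ·sin R/sin P ≈ 13.312.
Area = ½·RQ·PR·sin R ≈ 134.39.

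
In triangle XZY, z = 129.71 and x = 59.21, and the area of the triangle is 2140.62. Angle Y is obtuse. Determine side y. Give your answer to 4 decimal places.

From area = ½·x·z·sin Y, we get sin Y = 2·area/(x·z) ≈ 0.55744.
Taking the obtuse solution, ∠Y ≈ 146.12°.
Law of cosines then gives y ≈ 181.89.

181.8868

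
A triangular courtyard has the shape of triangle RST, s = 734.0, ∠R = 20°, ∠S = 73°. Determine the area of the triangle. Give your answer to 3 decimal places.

area ≈ 96210.373

The third angle is ∠T = 180° − ∠R − ∠S = 87.00°.
Law of sines: r = s·sin R/sin S ≈ 262.51.
Law of sines: t = s·sin T/sin S ≈ 766.49.
Area = ½·s·r·sin T ≈ 96210.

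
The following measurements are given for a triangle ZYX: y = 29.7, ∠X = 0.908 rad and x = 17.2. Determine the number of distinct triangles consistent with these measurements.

y·sin X = 29.7·sin(0.908 rad) ≈ 23.41.
Since x = 17.2 < 23.41 = y sin X, no triangle exists.

0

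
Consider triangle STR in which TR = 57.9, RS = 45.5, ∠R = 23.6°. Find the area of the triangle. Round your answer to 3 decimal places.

527.350

Area = ½·TR·RS·sin R ≈ 527.35.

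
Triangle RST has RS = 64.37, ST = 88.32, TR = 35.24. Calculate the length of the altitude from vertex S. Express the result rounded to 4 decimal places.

h_S ≈ 54.4916

Semiperimeter s = (88.32 + 35.24 + 64.37)/2 = 93.965.
Heron's formula: area = √(93.965·5.645·58.725·29.595) ≈ 960.14.
The altitude from S has length 2·area/TR ≈ 54.492.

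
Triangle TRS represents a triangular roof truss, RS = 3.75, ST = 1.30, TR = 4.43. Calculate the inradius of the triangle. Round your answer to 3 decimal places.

0.472

Semiperimeter s = (3.75 + 1.3 + 4.43)/2 = 4.74.
Heron's formula: area = √(4.74·0.99·3.44·0.31) ≈ 2.237.
Inradius = area/s = 2.237/4.74 ≈ 0.47194.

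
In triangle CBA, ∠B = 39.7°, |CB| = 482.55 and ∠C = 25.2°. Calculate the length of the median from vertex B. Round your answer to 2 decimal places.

The third angle is ∠A = 180° − ∠C − ∠B = 115.10°.
Law of sines: |BA| = |CB|·sin C/sin A ≈ 226.88.
Law of sines: |AC| = |CB|·sin B/sin A ≈ 340.38.
Median from B: ½√(2·|CB|² + 2·|BA|² − |AC|²) ≈ 336.45.

m_B ≈ 336.45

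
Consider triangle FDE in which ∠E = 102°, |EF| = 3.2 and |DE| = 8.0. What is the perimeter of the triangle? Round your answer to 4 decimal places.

perimeter ≈ 20.4133

By the law of cosines, |FD|² = |DE|² + |EF|² − 2·|DE|·|EF|·cos E = 84.885, so |FD| ≈ 9.2133.
Semiperimeter s = (8+3.2+9.2133)/2 = 10.207.
Perimeter = 8 + 3.2 + 9.2133 = 20.413.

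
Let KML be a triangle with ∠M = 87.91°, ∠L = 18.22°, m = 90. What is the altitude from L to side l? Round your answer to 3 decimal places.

86.457

The third angle is ∠K = 180° − ∠M − ∠L = 73.87°.
Law of sines: k = m·sin K/sin M ≈ 86.515.
Law of sines: l = m·sin L/sin M ≈ 28.159.
Area = ½·m·k·sin L ≈ 1217.3.
The altitude from L has length 2·area/l ≈ 86.457.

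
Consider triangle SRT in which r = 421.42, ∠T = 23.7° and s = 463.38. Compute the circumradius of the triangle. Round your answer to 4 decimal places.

231.7177

By the law of cosines, t² = s² + r² − 2·s·r·cos T = 34699, so t ≈ 186.28.
Area = ½·s·r·sin T ≈ 39246.
Circumradius = t/(2 sin T) ≈ 231.72.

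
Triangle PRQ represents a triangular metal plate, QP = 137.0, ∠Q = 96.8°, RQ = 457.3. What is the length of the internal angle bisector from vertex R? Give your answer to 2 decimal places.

By the law of cosines, PR² = RQ² + QP² − 2·RQ·QP·cos Q = 2.4273e+05, so PR ≈ 492.67.
Law of cosines again: cos R = (PR² + RQ² − QP²)/(2·PR·RQ) ≈ 0.96112, so ∠R ≈ 16.03°.
The bisector from R has length 2·PR·RQ·cos(∠R/2)/(PR+RQ) ≈ 469.7.

469.70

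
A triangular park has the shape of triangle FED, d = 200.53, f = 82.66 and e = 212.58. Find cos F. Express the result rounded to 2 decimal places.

By the law of cosines, cos F = (e² + d² − f²) / (2·e·d) ≈ 0.92156, so ∠F ≈ 22.84°.

0.92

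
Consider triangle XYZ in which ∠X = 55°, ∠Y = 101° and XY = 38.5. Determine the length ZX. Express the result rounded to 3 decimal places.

92.917

The third angle is ∠Z = 180° − ∠X − ∠Y = 24.00°.
Law of sines: ZX = XY·sin Y/sin Z ≈ 92.917.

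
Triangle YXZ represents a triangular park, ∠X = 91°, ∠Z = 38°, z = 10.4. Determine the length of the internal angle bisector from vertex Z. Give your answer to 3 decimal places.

The third angle is ∠Y = 180° − ∠X − ∠Z = 51.00°.
Law of sines: y = z·sin Y/sin Z ≈ 13.128.
Law of sines: x = z·sin X/sin Z ≈ 16.89.
The bisector from Z has length 2·y·x·cos(∠Z/2)/(y+x) ≈ 13.968.

13.968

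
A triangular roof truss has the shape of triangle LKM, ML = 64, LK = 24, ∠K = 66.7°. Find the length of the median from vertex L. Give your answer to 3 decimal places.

m_L ≈ 33.552

Law of sines: sin M = LK·sin K/ML ≈ 0.34442.
Since ML ≥ LK, only the acute value applies: ∠M ≈ 20.15°.
Then ∠L = 180° − ∠K − ∠M ≈ 93.15°.
Law of sines gives KM = ML·sin L/sin K ≈ 69.577.
Median from L: ½√(2·ML² + 2·LK² − KM²) ≈ 33.552.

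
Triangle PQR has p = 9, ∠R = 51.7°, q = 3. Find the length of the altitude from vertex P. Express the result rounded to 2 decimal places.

By the law of cosines, r² = p² + q² − 2·p·q·cos R = 56.532, so r ≈ 7.5188.
Area = ½·p·q·sin R ≈ 10.594.
The altitude from P has length 2·area/p ≈ 2.3543.

2.35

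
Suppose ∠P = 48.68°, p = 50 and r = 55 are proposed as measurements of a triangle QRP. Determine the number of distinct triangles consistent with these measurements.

2

r·sin P = 55·sin(48.68°) ≈ 41.31.
Since r sin P < p < r (41.31 < 50 < 55), two triangles exist.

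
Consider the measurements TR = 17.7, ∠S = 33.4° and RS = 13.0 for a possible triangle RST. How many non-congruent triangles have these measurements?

RS·sin S = 13.0·sin(33.4°) ≈ 7.156.
Since TR ≥ RS, exactly one triangle exists.

1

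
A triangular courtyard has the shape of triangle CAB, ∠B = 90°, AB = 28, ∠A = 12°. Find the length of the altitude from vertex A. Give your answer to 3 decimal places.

h_A ≈ 28.000

The third angle is ∠C = 180° − ∠A − ∠B = 78.00°.
Law of sines: BC = AB·sin A/sin C ≈ 5.9516.
Law of sines: CA = AB·sin B/sin C ≈ 28.626.
Area = ½·AB·BC·sin B ≈ 83.322.
The altitude from A has length 2·area/BC ≈ 28.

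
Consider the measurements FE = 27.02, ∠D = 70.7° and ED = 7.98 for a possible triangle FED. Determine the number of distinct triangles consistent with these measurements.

ED·sin D = 7.98·sin(70.7°) ≈ 7.532.
Since FE ≥ ED, exactly one triangle exists.

1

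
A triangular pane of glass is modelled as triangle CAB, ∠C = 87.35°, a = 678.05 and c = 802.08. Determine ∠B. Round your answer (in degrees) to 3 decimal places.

Law of sines: sin A = a·sin C/c ≈ 0.84446.
Since c ≥ a, only the acute value applies: ∠A ≈ 57.61°.
Then ∠B = 180° − ∠C − ∠A ≈ 35.04°.

∠B ≈ 35.036°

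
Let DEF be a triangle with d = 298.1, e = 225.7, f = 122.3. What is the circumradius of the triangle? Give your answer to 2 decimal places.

By the law of cosines, cos D = (e² + f² − d²) / (2·e·f) ≈ -0.41600, so ∠D ≈ 114.58°.
Circumradius = d/(2 sin D) ≈ 163.91.

R ≈ 163.91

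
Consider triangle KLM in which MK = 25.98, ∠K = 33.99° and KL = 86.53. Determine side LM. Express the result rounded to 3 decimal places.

66.592

By the law of cosines, LM² = MK² + KL² − 2·MK·KL·cos K = 4434.5, so LM ≈ 66.592.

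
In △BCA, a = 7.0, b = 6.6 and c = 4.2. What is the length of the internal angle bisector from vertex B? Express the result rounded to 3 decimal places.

t_B ≈ 4.381

By the law of cosines, cos B = (c² + a² − b²) / (2·c·a) ≈ 0.39252, so ∠B ≈ 66.89°.
The bisector from B has length 2·c·a·cos(∠B/2)/(c+a) ≈ 4.3807.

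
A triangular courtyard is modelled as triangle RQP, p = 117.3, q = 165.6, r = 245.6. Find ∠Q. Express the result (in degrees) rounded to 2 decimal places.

∠Q ≈ 35.93°

By the law of cosines, cos Q = (p² + r² − q²) / (2·p·r) ≈ 0.80974, so ∠Q ≈ 35.93°.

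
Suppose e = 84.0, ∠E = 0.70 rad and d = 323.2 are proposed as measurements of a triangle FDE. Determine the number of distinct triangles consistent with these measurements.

d·sin E = 323.2·sin(0.70 rad) ≈ 208.2.
Since e = 84.0 < 208.2 = d sin E, no triangle exists.

0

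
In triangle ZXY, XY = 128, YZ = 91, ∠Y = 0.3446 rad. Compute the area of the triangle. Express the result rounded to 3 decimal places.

1967.465

Area = ½·XY·YZ·sin Y ≈ 1967.5.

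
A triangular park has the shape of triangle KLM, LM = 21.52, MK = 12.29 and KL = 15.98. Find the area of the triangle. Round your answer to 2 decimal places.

Semiperimeter s = (21.52 + 12.29 + 15.98)/2 = 24.895.
Heron's formula: area = √(24.895·3.375·12.605·8.915) ≈ 97.168.

area ≈ 97.17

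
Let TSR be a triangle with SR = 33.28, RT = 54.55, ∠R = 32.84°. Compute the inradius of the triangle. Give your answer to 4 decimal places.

By the law of cosines, TS² = SR² + RT² − 2·SR·RT·cos R = 1032.7, so TS ≈ 32.135.
Area = ½·SR·RT·sin R ≈ 492.25.
Semiperimeter s = (33.28+54.55+32.135)/2 = 59.983.
Inradius = area/s = 492.25/59.983 ≈ 8.2065.

r ≈ 8.2065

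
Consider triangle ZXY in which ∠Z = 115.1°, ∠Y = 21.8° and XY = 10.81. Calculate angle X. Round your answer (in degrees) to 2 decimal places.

∠X ≈ 43.10°

The third angle is ∠X = 180° − ∠Y − ∠Z = 43.10°.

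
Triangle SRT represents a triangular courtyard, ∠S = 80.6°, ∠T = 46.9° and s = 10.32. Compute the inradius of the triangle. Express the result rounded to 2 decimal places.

The third angle is ∠R = 180° − ∠T − ∠S = 52.50°.
Law of sines: r = s·sin R/sin S ≈ 8.2988.
Law of sines: t = s·sin T/sin S ≈ 7.6378.
Area = ½·s·r·sin T ≈ 31.267.
Semiperimeter p = (10.32+8.2988+7.6378)/2 = 13.128.
Inradius = area/p = 31.267/13.128 ≈ 2.3816.

2.38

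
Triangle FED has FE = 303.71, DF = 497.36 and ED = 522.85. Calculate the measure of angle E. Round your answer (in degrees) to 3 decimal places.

By the law of cosines, cos E = (FE² + ED² − DF²) / (2·FE·ED) ≈ 0.37232, so ∠E ≈ 68.14°.

∠E ≈ 68.141°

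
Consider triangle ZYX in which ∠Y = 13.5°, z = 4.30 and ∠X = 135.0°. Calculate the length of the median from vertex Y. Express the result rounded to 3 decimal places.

m_Y ≈ 5.025

The third angle is ∠Z = 180° − ∠Y − ∠X = 31.50°.
Law of sines: y = z·sin Y/sin Z ≈ 1.9212.
Law of sines: x = z·sin X/sin Z ≈ 5.8193.
Median from Y: ½√(2·x² + 2·z² − y²) ≈ 5.0254.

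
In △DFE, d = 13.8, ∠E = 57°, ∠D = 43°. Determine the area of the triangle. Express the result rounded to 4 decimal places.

The third angle is ∠F = 180° − ∠E − ∠D = 80.00°.
Law of sines: f = d·sin F/sin D ≈ 19.927.
Law of sines: e = d·sin E/sin D ≈ 16.97.
Area = ½·d·f·sin E ≈ 115.32.

area ≈ 115.3155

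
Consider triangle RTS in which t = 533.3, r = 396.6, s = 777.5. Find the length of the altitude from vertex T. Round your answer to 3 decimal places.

Semiperimeter p = (396.6 + 533.3 + 777.5)/2 = 853.7.
Heron's formula: area = √(853.7·457.1·320.4·76.2) ≈ 97607.
The altitude from T has length 2·area/t ≈ 366.05.

h_T ≈ 366.050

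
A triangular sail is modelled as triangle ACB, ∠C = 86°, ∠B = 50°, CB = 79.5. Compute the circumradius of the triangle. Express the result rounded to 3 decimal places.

R ≈ 57.222

The third angle is ∠A = 180° − ∠C − ∠B = 44.00°.
Law of sines: BA = CB·sin C/sin A ≈ 114.17.
Law of sines: AC = CB·sin B/sin A ≈ 87.67.
Circumradius = CB/(2 sin A) ≈ 57.222.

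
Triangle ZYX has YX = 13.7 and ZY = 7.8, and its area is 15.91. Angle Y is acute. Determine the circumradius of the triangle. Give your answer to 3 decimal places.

R ≈ 11.202

From area = ½·ZY·YX·sin Y, we get sin Y = 2·area/(ZY·YX) ≈ 0.29777.
Taking the acute solution, ∠Y ≈ 17.32°.
Law of cosines then gives XZ ≈ 6.6712.
Circumradius = XZ/(2 sin Y) ≈ 11.202.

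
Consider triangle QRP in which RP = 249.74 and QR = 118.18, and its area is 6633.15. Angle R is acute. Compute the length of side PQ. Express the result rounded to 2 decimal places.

From area = ½·QR·RP·sin R, we get sin R = 2·area/(QR·RP) ≈ 0.44949.
Taking the acute solution, ∠R ≈ 26.71°.
Law of cosines then gives PQ ≈ 153.65.

153.65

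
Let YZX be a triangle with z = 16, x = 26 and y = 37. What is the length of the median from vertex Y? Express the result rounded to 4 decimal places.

Median from Y: ½√(2·z² + 2·x² − y²) ≈ 11.124.

11.1243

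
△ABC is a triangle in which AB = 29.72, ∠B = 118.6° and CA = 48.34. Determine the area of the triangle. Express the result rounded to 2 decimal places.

area ≈ 345.29

Law of sines: sin C = AB·sin B/CA ≈ 0.53979.
Since CA ≥ AB, only the acute value applies: ∠C ≈ 32.67°.
Then ∠A = 180° − ∠B − ∠C ≈ 28.73°.
Law of sines gives BC = CA·sin A/sin B ≈ 26.466.
Area = ½·CA·AB·sin A ≈ 345.29.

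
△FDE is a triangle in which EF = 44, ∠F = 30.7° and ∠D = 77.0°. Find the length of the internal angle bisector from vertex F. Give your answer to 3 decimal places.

t_F ≈ 41.952

The third angle is ∠E = 180° − ∠F − ∠D = 72.30°.
Law of sines: DE = EF·sin F/sin D ≈ 23.055.
Law of sines: FD = EF·sin E/sin D ≈ 43.02.
The bisector from F has length 2·EF·FD·cos(∠F/2)/(EF+FD) ≈ 41.952.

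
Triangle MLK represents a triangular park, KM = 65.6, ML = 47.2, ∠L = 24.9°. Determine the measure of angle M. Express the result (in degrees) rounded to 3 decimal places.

Law of sines: sin K = ML·sin L/KM ≈ 0.30294.
Since KM ≥ ML, only the acute value applies: ∠K ≈ 17.63°.
Then ∠M = 180° − ∠L − ∠K ≈ 137.47°.

∠M ≈ 137.466°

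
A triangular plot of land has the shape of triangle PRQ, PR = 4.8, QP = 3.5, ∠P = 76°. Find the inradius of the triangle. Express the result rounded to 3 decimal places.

1.206

By the law of cosines, RQ² = QP² + PR² − 2·QP·PR·cos P = 27.161, so RQ ≈ 5.2117.
Area = ½·QP·PR·sin P ≈ 8.1505.
Semiperimeter s = (5.2117+3.5+4.8)/2 = 6.7558.
Inradius = area/s = 8.1505/6.7558 ≈ 1.2064.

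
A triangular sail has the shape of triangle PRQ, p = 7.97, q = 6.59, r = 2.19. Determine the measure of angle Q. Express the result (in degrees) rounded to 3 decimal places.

By the law of cosines, cos Q = (p² + r² − q²) / (2·p·r) ≈ 0.71297, so ∠Q ≈ 44.52°.

44.523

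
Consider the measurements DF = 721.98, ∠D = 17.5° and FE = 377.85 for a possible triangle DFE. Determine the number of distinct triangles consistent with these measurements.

DF·sin D = 721.98·sin(17.5°) ≈ 217.1.
Since DF sin D < FE < DF (217.1 < 377.85 < 721.98), two triangles exist.

2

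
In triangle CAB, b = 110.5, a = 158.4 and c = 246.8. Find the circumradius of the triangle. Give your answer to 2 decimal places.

R ≈ 167.13

By the law of cosines, cos C = (a² + b² − c²) / (2·a·b) ≈ -0.67443, so ∠C ≈ 132.41°.
Circumradius = c/(2 sin C) ≈ 167.13.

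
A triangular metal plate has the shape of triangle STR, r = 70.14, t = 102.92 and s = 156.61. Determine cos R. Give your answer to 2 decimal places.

0.94

By the law of cosines, cos R = (s² + t² − r²) / (2·s·t) ≈ 0.93681, so ∠R ≈ 20.48°.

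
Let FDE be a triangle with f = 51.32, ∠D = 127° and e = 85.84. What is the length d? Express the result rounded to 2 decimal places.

123.71

By the law of cosines, d² = e² + f² − 2·e·f·cos D = 15305, so d ≈ 123.71.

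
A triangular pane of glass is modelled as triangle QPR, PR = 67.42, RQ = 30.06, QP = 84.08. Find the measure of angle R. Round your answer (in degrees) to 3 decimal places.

∠R ≈ 113.564°

By the law of cosines, cos R = (PR² + RQ² − QP²) / (2·PR·RQ) ≈ -0.39977, so ∠R ≈ 113.56°.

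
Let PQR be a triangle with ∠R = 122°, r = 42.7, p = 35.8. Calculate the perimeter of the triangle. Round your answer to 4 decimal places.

Law of sines: sin P = p·sin R/r ≈ 0.71101.
Since r ≥ p, only the acute value applies: ∠P ≈ 45.32°.
Then ∠Q = 180° − ∠R − ∠P ≈ 12.68°.
Law of sines gives q = r·sin Q/sin R ≈ 11.055.
Semiperimeter s = (35.8+11.055+42.7)/2 = 44.777.
Perimeter = 35.8 + 11.055 + 42.7 = 89.555.

perimeter ≈ 89.5548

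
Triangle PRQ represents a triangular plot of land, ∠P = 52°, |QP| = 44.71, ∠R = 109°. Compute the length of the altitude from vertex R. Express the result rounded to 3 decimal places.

The third angle is ∠Q = 180° − ∠P − ∠R = 19.00°.
Law of sines: |RQ| = |QP|·sin P/sin R ≈ 37.262.
Law of sines: |PR| = |QP|·sin Q/sin R ≈ 15.395.
Area = ½·|QP|·|RQ|·sin Q ≈ 271.2.
The altitude from R has length 2·area/|QP| ≈ 12.131.

h_R ≈ 12.131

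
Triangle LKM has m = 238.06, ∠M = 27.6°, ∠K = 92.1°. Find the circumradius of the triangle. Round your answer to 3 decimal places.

R ≈ 256.920

The third angle is ∠L = 180° − ∠K − ∠M = 60.30°.
Law of sines: l = m·sin L/sin M ≈ 446.34.
Law of sines: k = m·sin K/sin M ≈ 513.49.
Circumradius = m/(2 sin M) ≈ 256.92.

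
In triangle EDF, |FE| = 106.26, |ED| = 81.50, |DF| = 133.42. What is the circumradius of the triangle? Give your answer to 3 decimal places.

66.712

By the law of cosines, cos E = (|FE|² + |ED|² − |DF|²) / (2·|FE|·|ED|) ≈ 0.00765, so ∠E ≈ 1.563 rad.
Circumradius = |DF|/(2 sin E) ≈ 66.712.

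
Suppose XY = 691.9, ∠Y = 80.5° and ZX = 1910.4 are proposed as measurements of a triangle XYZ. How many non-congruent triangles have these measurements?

1

XY·sin Y = 691.9·sin(80.5°) ≈ 682.4.
Since ZX ≥ XY, exactly one triangle exists.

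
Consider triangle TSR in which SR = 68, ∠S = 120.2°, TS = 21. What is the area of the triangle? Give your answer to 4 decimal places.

Area = ½·TS·SR·sin S ≈ 617.09.

617.0922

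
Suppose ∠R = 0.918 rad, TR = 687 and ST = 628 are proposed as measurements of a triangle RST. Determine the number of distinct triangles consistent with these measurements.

2

TR·sin R = 687·sin(0.918 rad) ≈ 545.7.
Since TR sin R < ST < TR (545.7 < 628 < 687), two triangles exist.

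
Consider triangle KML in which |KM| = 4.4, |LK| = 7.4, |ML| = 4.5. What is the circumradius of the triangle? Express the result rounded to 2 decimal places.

By the law of cosines, cos K = (|LK|² + |KM|² − |ML|²) / (2·|LK|·|KM|) ≈ 0.82724, so ∠K ≈ 34.18°.
Circumradius = |ML|/(2 sin K) ≈ 4.0047.

4.00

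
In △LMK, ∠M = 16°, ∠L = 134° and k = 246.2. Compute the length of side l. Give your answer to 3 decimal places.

354.203

The third angle is ∠K = 180° − ∠L − ∠M = 30.00°.
Law of sines: l = k·sin L/sin K ≈ 354.2.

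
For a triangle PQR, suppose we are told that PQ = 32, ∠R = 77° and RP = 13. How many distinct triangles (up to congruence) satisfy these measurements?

RP·sin R = 13·sin(77°) ≈ 12.67.
Since PQ ≥ RP, exactly one triangle exists.

1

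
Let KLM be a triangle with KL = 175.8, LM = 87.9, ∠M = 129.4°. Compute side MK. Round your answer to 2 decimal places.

106.36

Law of sines: sin K = LM·sin M/KL ≈ 0.38637.
Since KL ≥ LM, only the acute value applies: ∠K ≈ 22.73°.
Then ∠L = 180° − ∠M − ∠K ≈ 27.87°.
Law of sines gives MK = KL·sin L/sin M ≈ 106.36.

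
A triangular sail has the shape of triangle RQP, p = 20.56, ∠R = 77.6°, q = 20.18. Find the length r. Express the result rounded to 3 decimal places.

25.530

By the law of cosines, r² = q² + p² − 2·q·p·cos R = 651.76, so r ≈ 25.53.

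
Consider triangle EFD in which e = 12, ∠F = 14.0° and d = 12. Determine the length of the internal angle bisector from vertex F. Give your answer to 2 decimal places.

t_F ≈ 11.91

By the law of cosines, f² = d² + e² − 2·d·e·cos F = 8.5548, so f ≈ 2.9249.
The bisector from F has length 2·d·e·cos(∠F/2)/(d+e) ≈ 11.911.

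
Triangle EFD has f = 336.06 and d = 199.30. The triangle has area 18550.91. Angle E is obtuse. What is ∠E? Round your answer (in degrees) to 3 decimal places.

From area = ½·f·d·sin E, we get sin E = 2·area/(f·d) ≈ 0.55395.
Taking the obtuse solution, ∠E ≈ 146.36°.

146.362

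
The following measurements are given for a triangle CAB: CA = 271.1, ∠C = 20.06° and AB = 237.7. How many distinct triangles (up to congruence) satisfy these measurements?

CA·sin C = 271.1·sin(20.06°) ≈ 92.99.
Since CA sin C < AB < CA (92.99 < 237.7 < 271.1), two triangles exist.

2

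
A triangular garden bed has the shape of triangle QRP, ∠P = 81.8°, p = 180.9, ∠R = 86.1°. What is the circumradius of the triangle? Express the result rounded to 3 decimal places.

The third angle is ∠Q = 180° − ∠R − ∠P = 12.10°.
Law of sines: q = p·sin Q/sin P ≈ 38.312.
Law of sines: r = p·sin R/sin P ≈ 182.35.
Circumradius = p/(2 sin P) ≈ 91.384.

91.384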